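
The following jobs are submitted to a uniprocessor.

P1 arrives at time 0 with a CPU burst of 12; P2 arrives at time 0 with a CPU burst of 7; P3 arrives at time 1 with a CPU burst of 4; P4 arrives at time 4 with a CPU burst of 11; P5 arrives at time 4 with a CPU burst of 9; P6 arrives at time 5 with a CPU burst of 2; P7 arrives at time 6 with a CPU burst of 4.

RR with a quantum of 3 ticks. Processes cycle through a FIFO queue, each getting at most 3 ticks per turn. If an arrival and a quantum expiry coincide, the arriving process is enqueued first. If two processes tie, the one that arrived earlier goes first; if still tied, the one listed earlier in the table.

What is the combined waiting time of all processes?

Timeline: | P1 0-3 | P2 3-6 | P3 6-9 | P1 9-12 | P4 12-15 | P5 15-18 | P6 18-20 | P7 20-23 | P2 23-26 | P3 26-27 | P1 27-30 | P4 30-33 | P5 33-36 | P7 36-37 | P2 37-38 | P1 38-41 | P4 41-44 | P5 44-47 | P4 47-49 |
Completion: P1=41  P2=38  P3=27  P4=49  P5=47  P6=20  P7=37
Turnaround (C−A): P1=41  P2=38  P3=26  P4=45  P5=43  P6=15  P7=31
Waiting = turnaround − burst: P1=29, P2=31, P3=22, P4=34, P5=34, P6=13, P7=27
Total waiting = 29 + 31 + 22 + 34 + 34 + 13 + 27 = 190

190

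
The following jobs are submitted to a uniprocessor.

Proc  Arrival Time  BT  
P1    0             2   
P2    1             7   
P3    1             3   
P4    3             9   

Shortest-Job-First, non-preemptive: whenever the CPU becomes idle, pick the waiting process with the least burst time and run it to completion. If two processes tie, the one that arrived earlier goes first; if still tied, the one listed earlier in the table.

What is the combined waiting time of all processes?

Gantt: | P1 0-2 | P3 2-5 | P2 5-12 | P4 12-21 |
Completion: P1=2  P2=12  P3=5  P4=21
Turnaround (C−A): P1=2  P2=11  P3=4  P4=18
Waiting = turnaround − burst: P1=0, P2=4, P3=1, P4=9
Total waiting = 0 + 4 + 1 + 9 = 14

14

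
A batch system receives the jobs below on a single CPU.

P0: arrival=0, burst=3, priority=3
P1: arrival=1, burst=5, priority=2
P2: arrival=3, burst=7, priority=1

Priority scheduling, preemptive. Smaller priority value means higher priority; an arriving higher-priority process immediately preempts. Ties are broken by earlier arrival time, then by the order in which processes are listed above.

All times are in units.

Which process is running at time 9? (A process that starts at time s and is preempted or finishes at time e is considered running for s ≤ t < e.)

Timeline: | P0 0-1 | P1 1-3 | P2 3-10 | P1 10-13 | P0 13-15 |
Completion: P0=15  P1=13  P2=10

P2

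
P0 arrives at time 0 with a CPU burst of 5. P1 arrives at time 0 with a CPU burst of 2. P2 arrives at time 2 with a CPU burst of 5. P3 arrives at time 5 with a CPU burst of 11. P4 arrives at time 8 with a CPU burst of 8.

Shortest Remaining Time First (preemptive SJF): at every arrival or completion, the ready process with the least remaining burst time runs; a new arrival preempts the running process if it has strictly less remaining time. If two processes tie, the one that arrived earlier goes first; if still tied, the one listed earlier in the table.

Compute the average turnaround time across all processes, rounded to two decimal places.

Gantt: | P1 0-2 | P0 2-7 | P2 7-12 | P4 12-20 | P3 20-31 |
Completion: P0=7  P1=2  P2=12  P3=31  P4=20
Turnaround times: P0=7, P1=2, P2=10, P3=26, P4=12
Average turnaround = (7+2+10+26+12) / 5 = 57/5 = 11.40

11.40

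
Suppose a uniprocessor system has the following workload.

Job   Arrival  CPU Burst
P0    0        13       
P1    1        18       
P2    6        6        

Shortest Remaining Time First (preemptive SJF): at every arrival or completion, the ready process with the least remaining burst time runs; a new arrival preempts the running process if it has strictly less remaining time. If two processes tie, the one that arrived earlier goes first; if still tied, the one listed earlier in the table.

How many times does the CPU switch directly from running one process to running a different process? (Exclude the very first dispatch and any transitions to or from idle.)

Timeline: | P0 0-6 | P2 6-12 | P0 12-19 | P1 19-37 |
Completion: P0=19  P1=37  P2=12
Turnaround (C−A): P0=19  P1=36  P2=6

3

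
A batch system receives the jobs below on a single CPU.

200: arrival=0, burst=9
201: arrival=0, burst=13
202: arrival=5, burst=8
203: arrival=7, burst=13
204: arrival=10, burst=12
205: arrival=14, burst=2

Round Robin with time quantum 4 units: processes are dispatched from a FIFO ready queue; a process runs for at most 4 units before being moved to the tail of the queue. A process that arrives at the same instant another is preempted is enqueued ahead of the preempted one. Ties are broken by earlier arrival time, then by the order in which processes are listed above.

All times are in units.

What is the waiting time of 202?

22

Gantt: | 200 0-4 | 201 4-8 | 200 8-12 | 202 12-16 | 203 16-20 | 201 20-24 | 204 24-28 | 200 28-29 | 205 29-31 | 202 31-35 | 203 35-39 | 201 39-43 | 204 43-47 | 203 47-51 | 201 51-52 | 204 52-56 | 203 56-57 |
Completion: 200=29  201=52  202=35  203=57  204=56  205=31
Turnaround (C−A): 200=29  201=52  202=30  203=50  204=46  205=17
Waiting(202) = turnaround − burst = 30 − 8 = 22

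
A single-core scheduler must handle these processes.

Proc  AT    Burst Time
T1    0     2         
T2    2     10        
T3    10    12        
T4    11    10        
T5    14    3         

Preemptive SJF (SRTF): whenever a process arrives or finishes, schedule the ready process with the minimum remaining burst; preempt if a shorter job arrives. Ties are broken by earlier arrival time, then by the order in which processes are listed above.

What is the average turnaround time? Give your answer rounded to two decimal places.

11.20

Timeline: | T1 0-2 | T2 2-12 | T4 12-14 | T5 14-17 | T4 17-25 | T3 25-37 |
Completion: T1=2  T2=12  T3=37  T4=25  T5=17
Turnaround (C−A): T1=2  T2=10  T3=27  T4=14  T5=3
Turnaround times: T1=2, T2=10, T3=27, T4=14, T5=3
Average turnaround = (2+10+27+14+3) / 5 = 56/5 = 11.20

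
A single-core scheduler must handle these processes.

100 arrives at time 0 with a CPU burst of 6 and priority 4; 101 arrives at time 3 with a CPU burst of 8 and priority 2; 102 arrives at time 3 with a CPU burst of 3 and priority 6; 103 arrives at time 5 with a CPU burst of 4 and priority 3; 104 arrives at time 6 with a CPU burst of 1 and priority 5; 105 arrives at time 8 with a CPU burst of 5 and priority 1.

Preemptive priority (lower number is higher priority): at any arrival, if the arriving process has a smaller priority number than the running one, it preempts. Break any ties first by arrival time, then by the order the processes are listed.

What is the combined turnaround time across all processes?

98

Gantt: | 100 0-3 | 101 3-8 | 105 8-13 | 101 13-16 | 103 16-20 | 100 20-23 | 104 23-24 | 102 24-27 |
Completion: 100=23  101=16  102=27  103=20  104=24  105=13
Turnaround (C−A): 100=23  101=13  102=24  103=15  104=18  105=5
Turnaround = completion − arrival: 100=23, 101=13, 102=24, 103=15, 104=18, 105=5
Total turnaround = 23 + 13 + 24 + 15 + 18 + 5 = 98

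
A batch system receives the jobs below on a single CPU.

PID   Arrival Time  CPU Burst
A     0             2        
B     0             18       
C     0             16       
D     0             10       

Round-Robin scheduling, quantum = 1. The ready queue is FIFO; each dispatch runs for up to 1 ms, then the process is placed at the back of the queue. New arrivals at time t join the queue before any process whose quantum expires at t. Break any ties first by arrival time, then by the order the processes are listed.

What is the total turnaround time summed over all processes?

Gantt: | A 0-1 | B 1-2 | C 2-3 | D 3-4 | A 4-5 | B 5-6 | C 6-7 | D 7-8 | B 8-9 | C 9-10 | D 10-11 | B 11-12 | C 12-13 | D 13-14 | B 14-15 | C 15-16 | D 16-17 | B 17-18 | C 18-19 | D 19-20 | B 20-21 | C 21-22 | D 22-23 | B 23-24 | C 24-25 | D 25-26 | B 26-27 | C 27-28 | D 28-29 | B 29-30 | C 30-31 | D 31-32 | B 32-33 | C 33-34 | B 34-35 | C 35-36 | B 36-37 | C 37-38 | B 38-39 | C 39-40 | B 40-41 | C 41-42 | B 42-43 | C 43-44 | B 44-46 |
Completion: A=5  B=46  C=44  D=32
Turnaround (C−A): A=5  B=46  C=44  D=32
Turnaround = completion − arrival: A=5, B=46, C=44, D=32
Total turnaround = 5 + 46 + 44 + 32 = 127

127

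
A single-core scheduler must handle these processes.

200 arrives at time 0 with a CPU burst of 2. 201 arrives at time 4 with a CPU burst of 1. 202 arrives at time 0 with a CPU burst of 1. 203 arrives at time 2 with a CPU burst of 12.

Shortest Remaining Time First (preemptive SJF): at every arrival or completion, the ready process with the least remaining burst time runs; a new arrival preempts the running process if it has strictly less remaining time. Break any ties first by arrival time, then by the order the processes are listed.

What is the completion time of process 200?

Timeline: | 202 0-1 | 200 1-3 | 203 3-4 | 201 4-5 | 203 5-16 |
Completion: 200=3  201=5  202=1  203=16

3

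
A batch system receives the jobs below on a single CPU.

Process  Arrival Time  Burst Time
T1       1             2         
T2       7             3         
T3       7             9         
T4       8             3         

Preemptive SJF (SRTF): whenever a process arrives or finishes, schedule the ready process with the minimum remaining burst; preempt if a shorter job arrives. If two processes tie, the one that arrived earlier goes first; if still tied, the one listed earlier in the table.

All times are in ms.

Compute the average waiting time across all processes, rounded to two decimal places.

Timeline: | idle 0-1 | T1 1-3 | idle 3-7 | T2 7-10 | T4 10-13 | T3 13-22 |
Completion: T1=3  T2=10  T3=22  T4=13
Waiting times: T1=0, T2=0, T3=6, T4=2
Average waiting = (0+0+6+2) / 4 = 8/4 = 2.00

2.00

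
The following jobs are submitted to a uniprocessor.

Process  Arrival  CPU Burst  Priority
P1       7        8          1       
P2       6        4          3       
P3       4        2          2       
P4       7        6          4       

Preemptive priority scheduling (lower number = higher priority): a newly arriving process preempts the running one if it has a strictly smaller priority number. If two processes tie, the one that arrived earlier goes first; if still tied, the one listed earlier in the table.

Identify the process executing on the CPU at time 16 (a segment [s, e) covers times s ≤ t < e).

Schedule: | idle 0-4 | P3 4-6 | P2 6-7 | P1 7-15 | P2 15-18 | P4 18-24 |
Completion: P1=15  P2=18  P3=6  P4=24
Turnaround (C−A): P1=8  P2=12  P3=2  P4=17

P2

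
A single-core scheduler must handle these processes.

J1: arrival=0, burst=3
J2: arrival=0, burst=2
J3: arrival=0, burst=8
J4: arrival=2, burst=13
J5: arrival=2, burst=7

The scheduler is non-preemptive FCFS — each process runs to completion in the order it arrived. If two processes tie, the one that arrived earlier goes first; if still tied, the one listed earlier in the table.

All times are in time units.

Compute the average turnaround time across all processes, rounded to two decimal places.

15.20

Schedule: | J1 0-3 | J2 3-5 | J3 5-13 | J4 13-26 | J5 26-33 |
Completion: J1=3  J2=5  J3=13  J4=26  J5=33
Turnaround times: J1=3, J2=5, J3=13, J4=24, J5=31
Average turnaround = (3+5+13+24+31) / 5 = 76/5 = 15.20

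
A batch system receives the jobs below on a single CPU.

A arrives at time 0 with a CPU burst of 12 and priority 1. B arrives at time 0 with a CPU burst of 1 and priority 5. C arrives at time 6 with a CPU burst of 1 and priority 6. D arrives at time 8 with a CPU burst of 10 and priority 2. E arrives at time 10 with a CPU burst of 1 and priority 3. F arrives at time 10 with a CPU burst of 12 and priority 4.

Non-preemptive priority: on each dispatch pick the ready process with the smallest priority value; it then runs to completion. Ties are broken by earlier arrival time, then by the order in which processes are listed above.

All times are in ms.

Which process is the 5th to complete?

B

Gantt: | A 0-12 | D 12-22 | E 22-23 | F 23-35 | B 35-36 | C 36-37 |
Completion: A=12  B=36  C=37  D=22  E=23  F=35
Turnaround (C−A): A=12  B=36  C=31  D=14  E=13  F=25
Finish order: A → D → E → F → B → C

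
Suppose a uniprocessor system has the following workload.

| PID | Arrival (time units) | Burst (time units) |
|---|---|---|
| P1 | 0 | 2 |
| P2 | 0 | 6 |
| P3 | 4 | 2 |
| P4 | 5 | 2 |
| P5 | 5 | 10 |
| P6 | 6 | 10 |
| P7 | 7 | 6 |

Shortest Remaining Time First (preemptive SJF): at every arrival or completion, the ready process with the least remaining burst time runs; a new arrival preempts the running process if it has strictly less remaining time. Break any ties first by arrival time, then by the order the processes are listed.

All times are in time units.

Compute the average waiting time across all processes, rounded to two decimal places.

Schedule: | P1 0-2 | P2 2-4 | P3 4-6 | P4 6-8 | P2 8-12 | P7 12-18 | P5 18-28 | P6 28-38 |
Completion: P1=2  P2=12  P3=6  P4=8  P5=28  P6=38  P7=18
Turnaround (C−A): P1=2  P2=12  P3=2  P4=3  P5=23  P6=32  P7=11
Waiting times: P1=0, P2=6, P3=0, P4=1, P5=13, P6=22, P7=5
Average waiting = (0+6+0+1+13+22+5) / 7 = 47/7 = 6.71

6.71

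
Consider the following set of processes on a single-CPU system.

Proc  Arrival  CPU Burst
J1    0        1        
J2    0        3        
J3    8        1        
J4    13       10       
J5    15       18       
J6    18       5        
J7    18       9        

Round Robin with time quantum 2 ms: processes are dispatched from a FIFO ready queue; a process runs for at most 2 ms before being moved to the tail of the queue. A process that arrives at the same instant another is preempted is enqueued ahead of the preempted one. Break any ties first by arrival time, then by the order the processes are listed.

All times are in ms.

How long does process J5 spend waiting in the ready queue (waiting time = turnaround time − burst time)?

22

Gantt: | J1 0-1 | J2 1-4 | idle 4-8 | J3 8-9 | idle 9-13 | J4 13-15 | J5 15-17 | J4 17-19 | J5 19-21 | J6 21-23 | J7 23-25 | J4 25-27 | J5 27-29 | J6 29-31 | J7 31-33 | J4 33-35 | J5 35-37 | J6 37-38 | J7 38-40 | J4 40-42 | J5 42-44 | J7 44-46 | J5 46-48 | J7 48-49 | J5 49-55 |
Completion: J1=1  J2=4  J3=9  J4=42  J5=55  J6=38  J7=49
Turnaround (C−A): J1=1  J2=4  J3=1  J4=29  J5=40  J6=20  J7=31
Waiting(J5) = turnaround − burst = 40 − 18 = 22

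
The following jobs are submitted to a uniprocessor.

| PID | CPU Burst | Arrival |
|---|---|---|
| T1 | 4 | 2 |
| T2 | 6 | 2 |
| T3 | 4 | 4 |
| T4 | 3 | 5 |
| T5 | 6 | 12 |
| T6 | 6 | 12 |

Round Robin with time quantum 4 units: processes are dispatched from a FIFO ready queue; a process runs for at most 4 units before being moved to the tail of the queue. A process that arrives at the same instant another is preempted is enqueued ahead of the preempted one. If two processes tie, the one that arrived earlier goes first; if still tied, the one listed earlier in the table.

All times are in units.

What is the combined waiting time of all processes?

Schedule: | idle 0-2 | T1 2-6 | T2 6-10 | T3 10-14 | T4 14-17 | T2 17-19 | T5 19-23 | T6 23-27 | T5 27-29 | T6 29-31 |
Completion: T1=6  T2=19  T3=14  T4=17  T5=29  T6=31
Waiting = turnaround − burst: T1=0, T2=11, T3=6, T4=9, T5=11, T6=13
Total waiting = 0 + 11 + 6 + 9 + 11 + 13 = 50

50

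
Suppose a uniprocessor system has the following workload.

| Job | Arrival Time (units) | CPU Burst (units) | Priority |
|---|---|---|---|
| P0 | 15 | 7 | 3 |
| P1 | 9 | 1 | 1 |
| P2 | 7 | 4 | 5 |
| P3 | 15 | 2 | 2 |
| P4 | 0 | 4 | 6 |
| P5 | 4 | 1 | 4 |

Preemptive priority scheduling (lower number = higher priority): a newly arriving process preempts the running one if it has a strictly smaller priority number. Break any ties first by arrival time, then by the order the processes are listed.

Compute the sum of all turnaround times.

22

Schedule: | P4 0-4 | P5 4-5 | idle 5-7 | P2 7-9 | P1 9-10 | P2 10-12 | idle 12-15 | P3 15-17 | P0 17-24 |
Completion: P0=24  P1=10  P2=12  P3=17  P4=4  P5=5
Turnaround (C−A): P0=9  P1=1  P2=5  P3=2  P4=4  P5=1
Turnaround = completion − arrival: P0=9, P1=1, P2=5, P3=2, P4=4, P5=1
Total turnaround = 9 + 1 + 5 + 2 + 4 + 1 = 22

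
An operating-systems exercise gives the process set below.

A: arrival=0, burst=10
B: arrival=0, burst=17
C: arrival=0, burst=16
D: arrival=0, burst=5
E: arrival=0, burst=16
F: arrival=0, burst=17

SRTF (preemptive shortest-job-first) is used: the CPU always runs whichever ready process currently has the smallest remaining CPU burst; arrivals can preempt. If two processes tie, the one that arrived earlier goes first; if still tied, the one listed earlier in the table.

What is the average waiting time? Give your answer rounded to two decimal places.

27.00

Timeline: | D 0-5 | A 5-15 | C 15-31 | E 31-47 | B 47-64 | F 64-81 |
Completion: A=15  B=64  C=31  D=5  E=47  F=81
Turnaround (C−A): A=15  B=64  C=31  D=5  E=47  F=81
Waiting times: A=5, B=47, C=15, D=0, E=31, F=64
Average waiting = (5+47+15+0+31+64) / 6 = 162/6 = 27.00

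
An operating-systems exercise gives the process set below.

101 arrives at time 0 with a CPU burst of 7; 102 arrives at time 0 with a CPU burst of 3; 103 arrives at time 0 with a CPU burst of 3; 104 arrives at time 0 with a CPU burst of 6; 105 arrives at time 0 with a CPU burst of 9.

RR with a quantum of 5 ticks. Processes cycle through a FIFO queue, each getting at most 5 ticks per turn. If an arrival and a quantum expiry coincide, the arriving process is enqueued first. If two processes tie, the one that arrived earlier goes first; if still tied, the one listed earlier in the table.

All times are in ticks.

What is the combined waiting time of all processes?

Schedule: | 101 0-5 | 102 5-8 | 103 8-11 | 104 11-16 | 105 16-21 | 101 21-23 | 104 23-24 | 105 24-28 |
Completion: 101=23  102=8  103=11  104=24  105=28
Waiting = turnaround − burst: 101=16, 102=5, 103=8, 104=18, 105=19
Total waiting = 16 + 5 + 8 + 18 + 19 = 66

66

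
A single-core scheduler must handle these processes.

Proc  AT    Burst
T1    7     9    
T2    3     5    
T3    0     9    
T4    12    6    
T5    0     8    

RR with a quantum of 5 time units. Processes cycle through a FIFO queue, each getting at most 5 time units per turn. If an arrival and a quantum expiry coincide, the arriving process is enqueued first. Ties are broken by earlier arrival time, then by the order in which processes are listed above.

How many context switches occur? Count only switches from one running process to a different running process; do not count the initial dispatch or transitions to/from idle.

Gantt: | T3 0-5 | T5 5-10 | T2 10-15 | T3 15-19 | T1 19-24 | T5 24-27 | T4 27-32 | T1 32-36 | T4 36-37 |
Completion: T1=36  T2=15  T3=19  T4=37  T5=27
Turnaround (C−A): T1=29  T2=12  T3=19  T4=25  T5=27

8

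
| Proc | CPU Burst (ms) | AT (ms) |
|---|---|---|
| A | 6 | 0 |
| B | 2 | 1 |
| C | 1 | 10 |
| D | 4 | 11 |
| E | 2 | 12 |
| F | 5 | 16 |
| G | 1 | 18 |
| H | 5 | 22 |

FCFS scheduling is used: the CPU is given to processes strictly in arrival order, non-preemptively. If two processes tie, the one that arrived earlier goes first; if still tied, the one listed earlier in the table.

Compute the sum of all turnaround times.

Gantt: | A 0-6 | B 6-8 | idle 8-10 | C 10-11 | D 11-15 | E 15-17 | F 17-22 | G 22-23 | H 23-28 |
Completion: A=6  B=8  C=11  D=15  E=17  F=22  G=23  H=28
Turnaround (C−A): A=6  B=7  C=1  D=4  E=5  F=6  G=5  H=6
Turnaround = completion − arrival: A=6, B=7, C=1, D=4, E=5, F=6, G=5, H=6
Total turnaround = 6 + 7 + 1 + 4 + 5 + 6 + 5 + 6 = 40

40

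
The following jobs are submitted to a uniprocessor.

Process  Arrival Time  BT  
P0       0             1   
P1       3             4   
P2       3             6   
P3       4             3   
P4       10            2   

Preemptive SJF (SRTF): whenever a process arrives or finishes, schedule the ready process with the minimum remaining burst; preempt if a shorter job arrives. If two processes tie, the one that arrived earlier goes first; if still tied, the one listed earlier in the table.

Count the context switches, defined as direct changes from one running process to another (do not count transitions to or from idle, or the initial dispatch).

3

Timeline: | P0 0-1 | idle 1-3 | P1 3-7 | P3 7-10 | P4 10-12 | P2 12-18 |
Completion: P0=1  P1=7  P2=18  P3=10  P4=12
Turnaround (C−A): P0=1  P1=4  P2=15  P3=6  P4=2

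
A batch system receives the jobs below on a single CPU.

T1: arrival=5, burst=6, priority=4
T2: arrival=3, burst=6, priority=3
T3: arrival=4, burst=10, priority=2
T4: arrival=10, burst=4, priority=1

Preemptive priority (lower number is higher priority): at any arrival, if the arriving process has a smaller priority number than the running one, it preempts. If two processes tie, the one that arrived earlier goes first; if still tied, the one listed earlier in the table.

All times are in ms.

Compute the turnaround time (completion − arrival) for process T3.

14

Gantt: | idle 0-3 | T2 3-4 | T3 4-10 | T4 10-14 | T3 14-18 | T2 18-23 | T1 23-29 |
Completion: T1=29  T2=23  T3=18  T4=14
Turnaround (C−A): T1=24  T2=20  T3=14  T4=4
Turnaround(T3) = completion − arrival = 18 − 4 = 14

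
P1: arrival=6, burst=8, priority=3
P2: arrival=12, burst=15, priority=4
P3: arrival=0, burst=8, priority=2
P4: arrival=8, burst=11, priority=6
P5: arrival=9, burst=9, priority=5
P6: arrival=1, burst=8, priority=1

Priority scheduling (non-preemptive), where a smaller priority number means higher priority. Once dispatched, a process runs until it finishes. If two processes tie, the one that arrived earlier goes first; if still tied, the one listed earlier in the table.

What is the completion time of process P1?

Timeline: | P3 0-8 | P6 8-16 | P1 16-24 | P2 24-39 | P5 39-48 | P4 48-59 |
Completion: P1=24  P2=39  P3=8  P4=59  P5=48  P6=16
Turnaround (C−A): P1=18  P2=27  P3=8  P4=51  P5=39  P6=15

24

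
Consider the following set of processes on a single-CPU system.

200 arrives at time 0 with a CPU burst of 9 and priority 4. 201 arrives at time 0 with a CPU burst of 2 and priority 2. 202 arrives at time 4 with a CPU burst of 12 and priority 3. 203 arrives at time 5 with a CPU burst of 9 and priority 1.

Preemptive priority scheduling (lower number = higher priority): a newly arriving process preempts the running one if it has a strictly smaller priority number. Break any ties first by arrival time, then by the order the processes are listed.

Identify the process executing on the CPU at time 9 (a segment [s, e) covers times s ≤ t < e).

203

Timeline: | 201 0-2 | 200 2-4 | 202 4-5 | 203 5-14 | 202 14-25 | 200 25-32 |
Completion: 200=32  201=2  202=25  203=14
Turnaround (C−A): 200=32  201=2  202=21  203=9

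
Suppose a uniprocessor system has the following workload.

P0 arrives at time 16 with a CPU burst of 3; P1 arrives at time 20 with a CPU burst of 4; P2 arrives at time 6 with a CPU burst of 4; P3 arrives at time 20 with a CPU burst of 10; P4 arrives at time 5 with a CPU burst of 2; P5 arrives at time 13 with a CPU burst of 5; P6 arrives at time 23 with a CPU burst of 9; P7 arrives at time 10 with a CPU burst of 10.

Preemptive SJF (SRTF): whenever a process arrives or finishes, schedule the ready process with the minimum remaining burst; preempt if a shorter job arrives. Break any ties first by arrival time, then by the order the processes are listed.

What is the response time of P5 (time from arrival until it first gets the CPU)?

0

Gantt: | idle 0-5 | P4 5-7 | P2 7-11 | P7 11-13 | P5 13-18 | P0 18-21 | P1 21-25 | P7 25-33 | P6 33-42 | P3 42-52 |
Completion: P0=21  P1=25  P2=11  P3=52  P4=7  P5=18  P6=42  P7=33
Response(P5) = first start − arrival = 13 − 13 = 0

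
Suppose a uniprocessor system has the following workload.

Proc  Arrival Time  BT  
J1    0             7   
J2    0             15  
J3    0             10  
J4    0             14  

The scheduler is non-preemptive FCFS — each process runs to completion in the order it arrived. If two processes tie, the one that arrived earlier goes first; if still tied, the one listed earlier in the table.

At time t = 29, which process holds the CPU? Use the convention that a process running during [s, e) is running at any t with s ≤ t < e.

J3

Schedule: | J1 0-7 | J2 7-22 | J3 22-32 | J4 32-46 |
Completion: J1=7  J2=22  J3=32  J4=46
Turnaround (C−A): J1=7  J2=22  J3=32  J4=46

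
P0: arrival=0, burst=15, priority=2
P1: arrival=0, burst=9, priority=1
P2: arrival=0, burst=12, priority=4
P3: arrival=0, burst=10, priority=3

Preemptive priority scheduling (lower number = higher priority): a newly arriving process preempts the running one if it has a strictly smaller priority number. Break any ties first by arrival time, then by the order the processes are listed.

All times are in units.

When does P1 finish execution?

9

Timeline: | P1 0-9 | P0 9-24 | P3 24-34 | P2 34-46 |
Completion: P0=24  P1=9  P2=46  P3=34
Turnaround (C−A): P0=24  P1=9  P2=46  P3=34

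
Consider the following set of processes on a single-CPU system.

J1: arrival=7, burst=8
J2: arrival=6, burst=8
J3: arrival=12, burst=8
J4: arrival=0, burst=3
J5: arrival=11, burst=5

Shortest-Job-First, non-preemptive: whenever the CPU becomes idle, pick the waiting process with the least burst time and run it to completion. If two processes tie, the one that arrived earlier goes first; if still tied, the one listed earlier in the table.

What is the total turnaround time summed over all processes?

Gantt: | J4 0-3 | idle 3-6 | J2 6-14 | J5 14-19 | J1 19-27 | J3 27-35 |
Completion: J1=27  J2=14  J3=35  J4=3  J5=19
Turnaround (C−A): J1=20  J2=8  J3=23  J4=3  J5=8
Turnaround = completion − arrival: J1=20, J2=8, J3=23, J4=3, J5=8
Total turnaround = 20 + 8 + 23 + 3 + 8 = 62

62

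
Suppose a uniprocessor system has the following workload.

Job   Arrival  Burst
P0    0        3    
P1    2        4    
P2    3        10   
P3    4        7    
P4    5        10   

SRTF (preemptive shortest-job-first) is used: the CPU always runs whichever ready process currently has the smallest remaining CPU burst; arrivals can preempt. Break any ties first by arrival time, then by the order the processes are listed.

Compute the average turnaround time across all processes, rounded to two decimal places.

13.60

Gantt: | P0 0-3 | P1 3-7 | P3 7-14 | P2 14-24 | P4 24-34 |
Completion: P0=3  P1=7  P2=24  P3=14  P4=34
Turnaround (C−A): P0=3  P1=5  P2=21  P3=10  P4=29
Turnaround times: P0=3, P1=5, P2=21, P3=10, P4=29
Average turnaround = (3+5+21+10+29) / 5 = 68/5 = 13.60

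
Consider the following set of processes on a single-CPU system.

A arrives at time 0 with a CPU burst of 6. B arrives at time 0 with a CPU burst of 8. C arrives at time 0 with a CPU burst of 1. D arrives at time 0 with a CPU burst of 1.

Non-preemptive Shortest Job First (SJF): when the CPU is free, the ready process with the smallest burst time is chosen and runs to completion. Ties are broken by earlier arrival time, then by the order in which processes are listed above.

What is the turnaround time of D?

Timeline: | C 0-1 | D 1-2 | A 2-8 | B 8-16 |
Completion: A=8  B=16  C=1  D=2
Turnaround(D) = completion − arrival = 2 − 0 = 2

2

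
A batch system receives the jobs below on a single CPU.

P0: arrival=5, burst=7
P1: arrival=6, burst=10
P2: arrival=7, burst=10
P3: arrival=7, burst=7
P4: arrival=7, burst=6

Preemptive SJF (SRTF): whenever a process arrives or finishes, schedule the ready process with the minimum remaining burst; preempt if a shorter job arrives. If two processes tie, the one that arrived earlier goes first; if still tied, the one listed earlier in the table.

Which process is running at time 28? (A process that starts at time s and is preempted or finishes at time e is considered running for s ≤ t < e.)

P1

Timeline: | idle 0-5 | P0 5-12 | P4 12-18 | P3 18-25 | P1 25-35 | P2 35-45 |
Completion: P0=12  P1=35  P2=45  P3=25  P4=18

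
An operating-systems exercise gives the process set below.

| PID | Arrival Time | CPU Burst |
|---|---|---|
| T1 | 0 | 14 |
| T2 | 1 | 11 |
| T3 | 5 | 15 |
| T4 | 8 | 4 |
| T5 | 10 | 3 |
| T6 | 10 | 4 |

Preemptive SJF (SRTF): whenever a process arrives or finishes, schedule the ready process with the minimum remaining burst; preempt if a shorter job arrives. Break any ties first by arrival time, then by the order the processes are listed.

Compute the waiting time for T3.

31

Gantt: | T1 0-1 | T2 1-12 | T5 12-15 | T4 15-19 | T6 19-23 | T1 23-36 | T3 36-51 |
Completion: T1=36  T2=12  T3=51  T4=19  T5=15  T6=23
Waiting(T3) = turnaround − burst = 46 − 15 = 31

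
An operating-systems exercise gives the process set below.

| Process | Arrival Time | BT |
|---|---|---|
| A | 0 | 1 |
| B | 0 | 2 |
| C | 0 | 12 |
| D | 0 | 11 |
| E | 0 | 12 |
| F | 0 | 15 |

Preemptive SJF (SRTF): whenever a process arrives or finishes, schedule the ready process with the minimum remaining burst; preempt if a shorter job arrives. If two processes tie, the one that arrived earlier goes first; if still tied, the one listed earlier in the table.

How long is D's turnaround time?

Gantt: | A 0-1 | B 1-3 | D 3-14 | C 14-26 | E 26-38 | F 38-53 |
Completion: A=1  B=3  C=26  D=14  E=38  F=53
Turnaround(D) = completion − arrival = 14 − 0 = 14

14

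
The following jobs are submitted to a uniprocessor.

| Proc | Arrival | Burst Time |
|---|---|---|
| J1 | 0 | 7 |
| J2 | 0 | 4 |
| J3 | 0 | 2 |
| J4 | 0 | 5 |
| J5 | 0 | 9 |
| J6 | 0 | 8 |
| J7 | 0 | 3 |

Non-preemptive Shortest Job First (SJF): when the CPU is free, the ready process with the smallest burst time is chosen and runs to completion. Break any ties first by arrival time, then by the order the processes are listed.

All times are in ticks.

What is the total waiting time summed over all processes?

80

Schedule: | J3 0-2 | J7 2-5 | J2 5-9 | J4 9-14 | J1 14-21 | J6 21-29 | J5 29-38 |
Completion: J1=21  J2=9  J3=2  J4=14  J5=38  J6=29  J7=5
Waiting = turnaround − burst: J1=14, J2=5, J3=0, J4=9, J5=29, J6=21, J7=2
Total waiting = 14 + 5 + 0 + 9 + 29 + 21 + 2 = 80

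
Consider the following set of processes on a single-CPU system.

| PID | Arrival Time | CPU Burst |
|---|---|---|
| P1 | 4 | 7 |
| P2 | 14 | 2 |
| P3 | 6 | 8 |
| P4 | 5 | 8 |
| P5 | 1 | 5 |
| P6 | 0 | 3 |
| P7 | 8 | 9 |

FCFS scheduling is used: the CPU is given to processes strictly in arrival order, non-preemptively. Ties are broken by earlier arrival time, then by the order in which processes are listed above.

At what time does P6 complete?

3

Timeline: | P6 0-3 | P5 3-8 | P1 8-15 | P4 15-23 | P3 23-31 | P7 31-40 | P2 40-42 |
Completion: P1=15  P2=42  P3=31  P4=23  P5=8  P6=3  P7=40
Turnaround (C−A): P1=11  P2=28  P3=25  P4=18  P5=7  P6=3  P7=32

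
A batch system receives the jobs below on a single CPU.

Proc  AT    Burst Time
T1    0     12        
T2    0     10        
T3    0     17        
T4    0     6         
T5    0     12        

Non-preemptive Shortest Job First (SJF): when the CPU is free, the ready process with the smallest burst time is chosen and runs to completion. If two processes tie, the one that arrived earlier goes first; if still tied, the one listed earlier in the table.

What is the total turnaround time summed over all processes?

147

Gantt: | T4 0-6 | T2 6-16 | T1 16-28 | T5 28-40 | T3 40-57 |
Completion: T1=28  T2=16  T3=57  T4=6  T5=40
Turnaround (C−A): T1=28  T2=16  T3=57  T4=6  T5=40
Turnaround = completion − arrival: T1=28, T2=16, T3=57, T4=6, T5=40
Total turnaround = 28 + 16 + 57 + 6 + 40 = 147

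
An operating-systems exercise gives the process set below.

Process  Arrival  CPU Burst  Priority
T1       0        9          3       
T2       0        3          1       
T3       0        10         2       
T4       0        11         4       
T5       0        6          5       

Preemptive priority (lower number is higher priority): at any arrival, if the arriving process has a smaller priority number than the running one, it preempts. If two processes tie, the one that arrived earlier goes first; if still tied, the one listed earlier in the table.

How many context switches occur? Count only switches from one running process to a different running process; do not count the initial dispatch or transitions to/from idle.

Gantt: | T2 0-3 | T3 3-13 | T1 13-22 | T4 22-33 | T5 33-39 |
Completion: T1=22  T2=3  T3=13  T4=33  T5=39
Turnaround (C−A): T1=22  T2=3  T3=13  T4=33  T5=39

4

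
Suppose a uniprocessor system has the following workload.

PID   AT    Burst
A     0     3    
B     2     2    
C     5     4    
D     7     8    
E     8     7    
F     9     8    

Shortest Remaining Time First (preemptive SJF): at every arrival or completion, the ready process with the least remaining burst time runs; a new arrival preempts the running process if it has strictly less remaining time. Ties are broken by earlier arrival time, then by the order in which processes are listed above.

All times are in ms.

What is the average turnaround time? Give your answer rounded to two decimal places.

Schedule: | A 0-3 | B 3-5 | C 5-9 | E 9-16 | D 16-24 | F 24-32 |
Completion: A=3  B=5  C=9  D=24  E=16  F=32
Turnaround times: A=3, B=3, C=4, D=17, E=8, F=23
Average turnaround = (3+3+4+17+8+23) / 6 = 58/6 = 9.67

9.67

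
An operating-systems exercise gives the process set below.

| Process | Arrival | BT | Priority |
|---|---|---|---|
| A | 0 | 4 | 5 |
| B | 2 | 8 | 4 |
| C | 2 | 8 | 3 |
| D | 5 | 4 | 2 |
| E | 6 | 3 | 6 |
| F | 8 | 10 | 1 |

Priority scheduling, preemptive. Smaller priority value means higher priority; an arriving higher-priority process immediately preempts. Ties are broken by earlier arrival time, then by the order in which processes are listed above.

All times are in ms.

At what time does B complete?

32

Schedule: | A 0-2 | C 2-5 | D 5-8 | F 8-18 | D 18-19 | C 19-24 | B 24-32 | A 32-34 | E 34-37 |
Completion: A=34  B=32  C=24  D=19  E=37  F=18
Turnaround (C−A): A=34  B=30  C=22  D=14  E=31  F=10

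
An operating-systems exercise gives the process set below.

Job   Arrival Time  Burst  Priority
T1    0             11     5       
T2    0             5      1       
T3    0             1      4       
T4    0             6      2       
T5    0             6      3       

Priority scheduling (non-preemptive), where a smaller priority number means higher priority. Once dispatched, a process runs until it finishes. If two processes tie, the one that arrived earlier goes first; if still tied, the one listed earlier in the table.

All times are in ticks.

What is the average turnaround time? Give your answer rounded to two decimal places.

16.00

Timeline: | T2 0-5 | T4 5-11 | T5 11-17 | T3 17-18 | T1 18-29 |
Completion: T1=29  T2=5  T3=18  T4=11  T5=17
Turnaround (C−A): T1=29  T2=5  T3=18  T4=11  T5=17
Turnaround times: T1=29, T2=5, T3=18, T4=11, T5=17
Average turnaround = (29+5+18+11+17) / 5 = 80/5 = 16.00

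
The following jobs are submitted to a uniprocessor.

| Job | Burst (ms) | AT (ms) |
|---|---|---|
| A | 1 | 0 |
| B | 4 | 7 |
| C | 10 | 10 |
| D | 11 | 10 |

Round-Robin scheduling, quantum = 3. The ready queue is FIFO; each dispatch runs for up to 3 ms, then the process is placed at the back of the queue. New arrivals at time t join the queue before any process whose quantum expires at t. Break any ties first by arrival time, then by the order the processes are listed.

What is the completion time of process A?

1

Timeline: | A 0-1 | idle 1-7 | B 7-10 | C 10-13 | D 13-16 | B 16-17 | C 17-20 | D 20-23 | C 23-26 | D 26-29 | C 29-30 | D 30-32 |
Completion: A=1  B=17  C=30  D=32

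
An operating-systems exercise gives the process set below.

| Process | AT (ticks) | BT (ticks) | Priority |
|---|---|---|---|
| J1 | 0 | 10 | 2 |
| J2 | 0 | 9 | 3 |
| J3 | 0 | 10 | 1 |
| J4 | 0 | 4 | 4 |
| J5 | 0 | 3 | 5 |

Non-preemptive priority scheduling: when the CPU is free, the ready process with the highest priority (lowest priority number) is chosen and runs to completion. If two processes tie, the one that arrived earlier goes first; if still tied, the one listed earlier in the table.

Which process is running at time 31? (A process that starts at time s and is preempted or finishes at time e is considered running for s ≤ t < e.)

Schedule: | J3 0-10 | J1 10-20 | J2 20-29 | J4 29-33 | J5 33-36 |
Completion: J1=20  J2=29  J3=10  J4=33  J5=36
Turnaround (C−A): J1=20  J2=29  J3=10  J4=33  J5=36

J4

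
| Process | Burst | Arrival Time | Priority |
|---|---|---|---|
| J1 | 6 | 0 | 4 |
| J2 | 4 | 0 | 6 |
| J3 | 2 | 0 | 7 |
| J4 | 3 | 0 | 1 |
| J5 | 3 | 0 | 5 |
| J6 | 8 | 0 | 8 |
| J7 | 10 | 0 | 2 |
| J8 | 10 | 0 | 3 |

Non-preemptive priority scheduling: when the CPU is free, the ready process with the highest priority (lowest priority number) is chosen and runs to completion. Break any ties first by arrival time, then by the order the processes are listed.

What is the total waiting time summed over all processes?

Timeline: | J4 0-3 | J7 3-13 | J8 13-23 | J1 23-29 | J5 29-32 | J2 32-36 | J3 36-38 | J6 38-46 |
Completion: J1=29  J2=36  J3=38  J4=3  J5=32  J6=46  J7=13  J8=23
Waiting = turnaround − burst: J1=23, J2=32, J3=36, J4=0, J5=29, J6=38, J7=3, J8=13
Total waiting = 23 + 32 + 36 + 0 + 29 + 38 + 3 + 13 = 174

174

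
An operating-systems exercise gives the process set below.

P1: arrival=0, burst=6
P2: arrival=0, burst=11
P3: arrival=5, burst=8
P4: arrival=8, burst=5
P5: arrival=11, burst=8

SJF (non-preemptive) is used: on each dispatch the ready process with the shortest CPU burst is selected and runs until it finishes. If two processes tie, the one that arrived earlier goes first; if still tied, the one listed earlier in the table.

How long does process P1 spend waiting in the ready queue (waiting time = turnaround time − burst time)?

0

Timeline: | P1 0-6 | P3 6-14 | P4 14-19 | P5 19-27 | P2 27-38 |
Completion: P1=6  P2=38  P3=14  P4=19  P5=27
Turnaround (C−A): P1=6  P2=38  P3=9  P4=11  P5=16
Waiting(P1) = turnaround − burst = 6 − 6 = 0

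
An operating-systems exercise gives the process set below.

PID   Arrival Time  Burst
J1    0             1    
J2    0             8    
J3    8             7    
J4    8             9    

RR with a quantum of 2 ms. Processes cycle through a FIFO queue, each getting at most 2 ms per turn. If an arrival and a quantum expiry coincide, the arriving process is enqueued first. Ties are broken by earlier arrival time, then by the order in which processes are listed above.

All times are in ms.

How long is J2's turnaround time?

Gantt: | J1 0-1 | J2 1-9 | J3 9-11 | J4 11-13 | J3 13-15 | J4 15-17 | J3 17-19 | J4 19-21 | J3 21-22 | J4 22-25 |
Completion: J1=1  J2=9  J3=22  J4=25
Turnaround (C−A): J1=1  J2=9  J3=14  J4=17
Turnaround(J2) = completion − arrival = 9 − 0 = 9

9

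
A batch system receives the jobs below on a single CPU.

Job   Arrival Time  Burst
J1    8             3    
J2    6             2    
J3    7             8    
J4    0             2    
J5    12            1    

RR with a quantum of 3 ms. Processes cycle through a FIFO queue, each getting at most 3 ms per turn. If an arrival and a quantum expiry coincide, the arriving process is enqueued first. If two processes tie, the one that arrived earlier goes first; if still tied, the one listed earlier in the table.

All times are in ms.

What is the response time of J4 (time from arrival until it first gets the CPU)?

0

Schedule: | J4 0-2 | idle 2-6 | J2 6-8 | J3 8-11 | J1 11-14 | J3 14-17 | J5 17-18 | J3 18-20 |
Completion: J1=14  J2=8  J3=20  J4=2  J5=18
Response(J4) = first start − arrival = 0 − 0 = 0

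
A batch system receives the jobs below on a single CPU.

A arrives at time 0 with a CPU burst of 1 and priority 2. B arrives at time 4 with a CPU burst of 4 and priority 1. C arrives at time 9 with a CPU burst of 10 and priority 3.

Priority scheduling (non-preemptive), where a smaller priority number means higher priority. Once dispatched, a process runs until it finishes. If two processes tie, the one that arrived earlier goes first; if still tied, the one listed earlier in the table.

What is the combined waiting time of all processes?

Gantt: | A 0-1 | idle 1-4 | B 4-8 | idle 8-9 | C 9-19 |
Completion: A=1  B=8  C=19
Turnaround (C−A): A=1  B=4  C=10
Waiting = turnaround − burst: A=0, B=0, C=0
Total waiting = 0 + 0 + 0 = 0

0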